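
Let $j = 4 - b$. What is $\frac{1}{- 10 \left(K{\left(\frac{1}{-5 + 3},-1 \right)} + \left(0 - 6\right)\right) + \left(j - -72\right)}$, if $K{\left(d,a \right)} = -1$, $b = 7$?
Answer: $\frac{1}{139} \approx 0.0071942$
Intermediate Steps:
$j = -3$ ($j = 4 - 7 = -3$)
$\frac{1}{- 10 \left(K{\left(\frac{1}{-5 + 3},-1 \right)} + \left(0 - 6\right)\right) + \left(j - -72\right)} = \frac{1}{- 10 \left(-1 + \left(0 - 6\right)\right) - -69} = \frac{1}{- 10 \left(-1 + \left(0 - 6\right)\right) + \left(-3 + 72\right)} = \frac{1}{- 10 \left(-1 - 6\right) + 69} = \frac{1}{\left(-10\right) \left(-7\right) + 69} = \frac{1}{70 + 69} = \frac{1}{139}$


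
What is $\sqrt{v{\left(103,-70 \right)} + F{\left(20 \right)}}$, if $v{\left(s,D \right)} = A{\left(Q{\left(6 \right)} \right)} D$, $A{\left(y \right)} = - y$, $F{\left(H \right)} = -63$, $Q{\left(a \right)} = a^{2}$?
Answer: $3 \sqrt{273} \approx 49.568$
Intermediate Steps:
$v{\left(s,D \right)} = - 36 D$ ($v{\left(s,D \right)} = - 6^{2} D = \left(-1\right) 36 D = - 36 D$)
$\sqrt{v{\left(103,-70 \right)} + F{\left(20 \right)}} = \sqrt{\left(-36\right) \left(-70\right) - 63} = \sqrt{2520 - 63} = \sqrt{2457} = 3 \sqrt{273}$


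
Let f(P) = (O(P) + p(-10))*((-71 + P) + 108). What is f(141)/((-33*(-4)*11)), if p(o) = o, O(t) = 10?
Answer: 0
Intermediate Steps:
f(P) = 0 (f(P) = (10 - 10)*((-71 + P) + 108) = 0*(37 + P) = 0)
f(141)/((-33*(-4)*11)) = 0/((-33*(-4)*11)) = 0/((132*11)) = 0/1452 = 0*(1/1452) = 0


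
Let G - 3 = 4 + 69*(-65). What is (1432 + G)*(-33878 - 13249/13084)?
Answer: 675104780523/6542 ≈ 1.0320e+8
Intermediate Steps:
G = -4478 (G = 3 + (4 + 69*(-65)) = 3 + (4 - 4485) = 3 - 4481 = -4478)
(1432 + G)*(-33878 - 13249/13084) = (1432 - 4478)*(-33878 - 13249/13084) = -3046*(-33878 - 13249*1/13084) = -3046*(-33878 - 13249/13084) = -3046*(-443273001/13084) = 675104780523/6542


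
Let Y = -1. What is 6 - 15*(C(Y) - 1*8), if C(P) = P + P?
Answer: 156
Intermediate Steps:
C(P) = 2*P
6 - 15*(C(Y) - 1*8) = 6 - 15*(2*(-1) - 1*8) = 6 - 15*(-2 - 8) = 6 - 15*(-10) = 6 + 150 = 156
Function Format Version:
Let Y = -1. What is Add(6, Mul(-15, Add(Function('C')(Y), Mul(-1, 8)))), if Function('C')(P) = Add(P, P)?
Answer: 156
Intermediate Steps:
Function('C')(P) = Mul(2, P)
Add(6, Mul(-15, Add(Function('C')(Y), Mul(-1, 8)))) = Add(6, Mul(-15, Add(Mul(2, -1), Mul(-1, 8)))) = Add(6, Mul(-15, Add(-2, -8))) = Add(6, Mul(-15, -10)) = Add(6, 150) = 156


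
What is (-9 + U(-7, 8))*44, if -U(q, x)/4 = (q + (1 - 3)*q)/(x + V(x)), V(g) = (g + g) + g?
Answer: -869/2 ≈ -434.50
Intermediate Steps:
V(g) = 3*g (V(g) = 2*g + g = 3*g)
U(q, x) = q/x (U(q, x) = -4*(q + (1 - 3)*q)/(x + 3*x) = -4*(q - 2*q)/(4*x) = -4*(-q)*1/(4*x) = -(-1)*q/x = q/x)
(-9 + U(-7, 8))*44 = (-9 - 7/8)*44 = -79/8*44 = -869/2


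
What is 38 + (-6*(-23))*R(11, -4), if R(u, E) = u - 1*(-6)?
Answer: 2384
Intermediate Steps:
R(u, E) = 6 + u (R(u, E) = u + 6 = 6 + u)
38 + (-6*(-23))*R(11, -4) = 38 + (-6*(-23))*(6 + 11) = 38 + 138*17 = 38 + 2346 = 2384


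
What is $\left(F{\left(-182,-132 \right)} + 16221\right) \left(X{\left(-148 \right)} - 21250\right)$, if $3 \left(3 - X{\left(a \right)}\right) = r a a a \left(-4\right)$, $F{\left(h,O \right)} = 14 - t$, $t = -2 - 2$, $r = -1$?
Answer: $69846250351$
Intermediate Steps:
$t = -4$ ($t = -2 - 2 = -4$)
$F{\left(h,O \right)} = 18$ ($F{\left(h,O \right)} = 14 - -4 = 14 + 4 = 18$)
$X{\left(a \right)} = 3 - \frac{4 a^{3}}{3}$ ($X{\left(a \right)} = 3 - \frac{- a a a \left(-4\right)}{3} = 3 - \frac{- a a^{2} \left(-4\right)}{3} = 3 - \frac{- a \left(- 4 a^{2}\right)}{3} = 3 - \frac{4 a^{3}}{3}$)
$\left(F{\left(-182,-132 \right)} + 16221\right) \left(X{\left(-148 \right)} - 21250\right) = \left(18 + 16221\right) \left(\left(3 - \frac{4 \left(-148\right)^{3}}{3}\right) - 21250\right) = 16239 \left(\left(3 - - \frac{12967168}{3}\right) - 21250\right) = 16239 \left(\left(3 + \frac{12967168}{3}\right) - 21250\right) = 16239 \left(\frac{12967177}{3} - 21250\right) = 16239 \cdot \frac{12903427}{3} = 69846250351$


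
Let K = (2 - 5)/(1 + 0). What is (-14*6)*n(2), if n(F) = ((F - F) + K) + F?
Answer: 84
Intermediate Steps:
K = -3 (K = -3/1 = -3*1 = -3)
n(F) = -3 + F (n(F) = ((F - F) - 3) + F = (0 - 3) + F = -3 + F)
(-14*6)*n(2) = (-14*6)*(-3 + 2) = -84*(-1) = 84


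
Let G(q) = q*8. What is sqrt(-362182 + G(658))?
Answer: I*sqrt(356918) ≈ 597.43*I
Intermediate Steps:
G(q) = 8*q
sqrt(-362182 + G(658)) = sqrt(-362182 + 8*658) = sqrt(-362182 + 5264) = sqrt(-356918) = I*sqrt(356918)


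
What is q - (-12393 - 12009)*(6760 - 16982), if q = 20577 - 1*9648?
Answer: -249426315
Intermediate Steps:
q = 10929 (q = 20577 - 9648 = 10929)
q - (-12393 - 12009)*(6760 - 16982) = 10929 - (-12393 - 12009)*(6760 - 16982) = 10929 - (-24402)*(-10222) = 10929 - 1*249437244 = 10929 - 249437244 = -249426315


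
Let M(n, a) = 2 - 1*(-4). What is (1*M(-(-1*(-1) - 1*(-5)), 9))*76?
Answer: 456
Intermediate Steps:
M(n, a) = 6 (M(n, a) = 2 + 4 = 6)
(1*M(-(-1*(-1) - 1*(-5)), 9))*76 = (1*6)*76 = 6*76 = 456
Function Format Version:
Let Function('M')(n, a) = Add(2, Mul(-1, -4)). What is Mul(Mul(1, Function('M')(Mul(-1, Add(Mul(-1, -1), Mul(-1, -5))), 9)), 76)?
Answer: 456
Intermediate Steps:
Function('M')(n, a) = 6 (Function('M')(n, a) = Add(2, 4) = 6)
Mul(Mul(1, Function('M')(Mul(-1, Add(Mul(-1, -1), Mul(-1, -5))), 9)), 76) = Mul(Mul(1, 6), 76) = Mul(6, 76) = 456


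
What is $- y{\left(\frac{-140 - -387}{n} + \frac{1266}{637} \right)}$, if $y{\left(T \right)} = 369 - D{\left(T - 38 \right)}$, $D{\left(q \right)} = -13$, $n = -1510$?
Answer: $-382$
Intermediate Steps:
$y{\left(T \right)} = 382$ ($y{\left(T \right)} = 369 - -13 = 369 + 13 = 382$)
$- y{\left(\frac{-140 - -387}{n} + \frac{1266}{637} \right)} = \left(-1\right) 382 = -382$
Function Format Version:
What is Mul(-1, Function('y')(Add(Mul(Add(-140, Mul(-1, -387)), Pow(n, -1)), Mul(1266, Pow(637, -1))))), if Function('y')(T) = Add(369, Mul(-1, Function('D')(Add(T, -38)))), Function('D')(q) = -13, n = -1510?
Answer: -382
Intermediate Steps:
Function('y')(T) = 382 (Function('y')(T) = Add(369, Mul(-1, -13)) = Add(369, 13) = 382)
Mul(-1, Function('y')(Add(Mul(Add(-140, Mul(-1, -387)), Pow(n, -1)), Mul(1266, Pow(637, -1))))) = Mul(-1, 382) = -382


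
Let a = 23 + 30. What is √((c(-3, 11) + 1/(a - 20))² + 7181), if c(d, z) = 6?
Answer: √7859710/33 ≈ 84.955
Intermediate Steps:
a = 53
√((c(-3, 11) + 1/(a - 20))² + 7181) = √((6 + 1/(53 - 20))² + 7181) = √((6 + 1/33)² + 7181) = √((199/33)² + 7181) = √(39601/1089 + 7181) = √(7859710/1089) = √7859710/33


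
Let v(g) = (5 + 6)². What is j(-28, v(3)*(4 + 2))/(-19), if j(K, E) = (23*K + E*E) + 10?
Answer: -526442/19 ≈ -27707.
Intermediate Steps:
v(g) = 121 (v(g) = 11² = 121)
j(K, E) = 10 + E² + 23*K (j(K, E) = (23*K + E²) + 10 = (E² + 23*K) + 10 = 10 + E² + 23*K)
j(-28, v(3)*(4 + 2))/(-19) = (10 + (121*(4 + 2))² + 23*(-28))/(-19) = (10 + (121*6)² - 644)*(-1/19) = (10 + 726² - 644)*(-1/19) = (10 + 527076 - 644)*(-1/19) = 526442*(-1/19) = -526442/19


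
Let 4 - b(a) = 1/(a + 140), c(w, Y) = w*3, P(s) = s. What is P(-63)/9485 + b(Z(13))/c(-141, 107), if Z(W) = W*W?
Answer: -2849788/177107985 ≈ -0.016091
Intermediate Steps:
c(w, Y) = 3*w
Z(W) = W²
b(a) = 4 - 1/(140 + a) (b(a) = 4 - 1/(a + 140) = 4 - 1/(140 + a))
P(-63)/9485 + b(Z(13))/c(-141, 107) = -63/9485 + ((559 + 4*13²)/(140 + 13²))/((3*(-141))) = -63*1/9485 + ((559 + 4*169)/(140 + 169))/(-423) = -9/1355 + ((559 + 676)/309)*(-1/423) = -9/1355 + ((1/309)*1235)*(-1/423) = -9/1355 + (1235/309)*(-1/423) = -9/1355 - 1235/130707 = -2849788/177107985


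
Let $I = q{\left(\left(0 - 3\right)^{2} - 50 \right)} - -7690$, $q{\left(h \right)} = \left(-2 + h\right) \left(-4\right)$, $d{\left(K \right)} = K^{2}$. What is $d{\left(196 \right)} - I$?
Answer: $30554$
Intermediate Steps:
$q{\left(h \right)} = 8 - 4 h$
$I = 7862$ ($I = \left(8 - 4 \left(\left(0 - 3\right)^{2} - 50\right)\right) - -7690 = \left(8 - 4 \left(\left(0 - 3\right)^{2} - 50\right)\right) + \left(-99 + 7789\right) = \left(8 - 4 \left(\left(-3\right)^{2} - 50\right)\right) + 7690 = \left(8 - 4 \left(9 - 50\right)\right) + 7690 = \left(8 - -164\right) + 7690 = \left(8 + 164\right) + 7690 = 172 + 7690 = 7862$)
$d{\left(196 \right)} - I = 196^{2} - 7862 = 38416 - 7862 = 30554$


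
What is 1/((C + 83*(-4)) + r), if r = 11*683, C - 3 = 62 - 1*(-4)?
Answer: 1/7250 ≈ 0.00013793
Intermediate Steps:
C = 69 (C = 3 + (62 - 1*(-4)) = 3 + (62 + 4) = 3 + 66 = 69)
r = 7513
1/((C + 83*(-4)) + r) = 1/((69 + 83*(-4)) + 7513) = 1/((69 - 332) + 7513) = 1/(-263 + 7513) = 1/7250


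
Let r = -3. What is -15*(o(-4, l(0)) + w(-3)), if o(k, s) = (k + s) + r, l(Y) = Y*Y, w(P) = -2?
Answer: 135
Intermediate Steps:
l(Y) = Y²
o(k, s) = -3 + k + s (o(k, s) = (k + s) - 3 = -3 + k + s)
-15*(o(-4, l(0)) + w(-3)) = -15*((-3 - 4 + 0²) - 2) = -15*((-3 - 4 + 0) - 2) = -15*(-7 - 2) = -15*(-9) = 135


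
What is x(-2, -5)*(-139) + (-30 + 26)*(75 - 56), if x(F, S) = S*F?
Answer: -1466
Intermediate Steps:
x(F, S) = F*S
x(-2, -5)*(-139) + (-30 + 26)*(75 - 56) = -2*(-5)*(-139) + (-30 + 26)*(75 - 56) = 10*(-139) - 4*19 = -1390 - 76 = -1466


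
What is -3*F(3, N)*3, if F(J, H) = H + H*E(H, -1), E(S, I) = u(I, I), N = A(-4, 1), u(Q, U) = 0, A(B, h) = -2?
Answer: 18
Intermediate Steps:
N = -2
E(S, I) = 0
F(J, H) = H (F(J, H) = H + H*0 = H + 0 = H)
-3*F(3, N)*3 = -3*(-2)*3 = 6*3 = 18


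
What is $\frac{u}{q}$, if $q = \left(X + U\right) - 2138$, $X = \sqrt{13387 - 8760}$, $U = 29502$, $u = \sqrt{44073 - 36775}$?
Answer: $- \frac{\sqrt{33767846}}{748783869} + \frac{27364 \sqrt{7298}}{748783869} \approx 0.0031142$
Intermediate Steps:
$u = \sqrt{7298} \approx 85.428$
$X = \sqrt{4627} \approx 68.022$
$q = 27364 + \sqrt{4627}$ ($q = \left(\sqrt{4627} + 29502\right) - 2138 = \left(29502 + \sqrt{4627}\right) - 2138 = 27364 + \sqrt{4627} \approx 27432.0$)
$\frac{u}{q} = \frac{\sqrt{7298}}{27364 + \sqrt{4627}}$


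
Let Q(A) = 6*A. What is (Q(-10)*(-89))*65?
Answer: 347100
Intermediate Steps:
(Q(-10)*(-89))*65 = ((6*(-10))*(-89))*65 = -60*(-89)*65 = 5340*65 = 347100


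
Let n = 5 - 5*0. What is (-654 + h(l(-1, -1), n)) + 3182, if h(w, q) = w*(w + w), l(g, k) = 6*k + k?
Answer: 2626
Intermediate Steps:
l(g, k) = 7*k
n = 5 (n = 5 + 0 = 5)
h(w, q) = 2*w² (h(w, q) = w*(2*w) = 2*w²)
(-654 + h(l(-1, -1), n)) + 3182 = (-654 + 2*(7*(-1))²) + 3182 = (-654 + 2*(-7)²) + 3182 = (-654 + 2*49) + 3182 = (-654 + 98) + 3182 = -556 + 3182 = 2626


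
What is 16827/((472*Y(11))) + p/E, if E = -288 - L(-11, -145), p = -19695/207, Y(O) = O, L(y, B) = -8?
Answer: 4489789/1253868 ≈ 3.5807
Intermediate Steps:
p = -6565/69 (p = -19695*1/207 = -6565/69 ≈ -95.145)
E = -280 (E = -288 - 1*(-8) = -288 + 8 = -280)
16827/((472*Y(11))) + p/E = 16827/((472*11)) - 6565/69/(-280) = 16827/5192 - 6565/69*(-1/280) = 16827*(1/5192) + 1313/3864 = 16827/5192 + 1313/3864 = 4489789/1253868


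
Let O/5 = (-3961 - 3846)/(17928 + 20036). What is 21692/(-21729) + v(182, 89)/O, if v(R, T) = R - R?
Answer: -21692/21729 ≈ -0.99830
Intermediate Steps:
v(R, T) = 0
O = -39035/37964 (O = 5*((-3961 - 3846)/(17928 + 20036)) = 5*(-7807/37964) = -39035/37964 ≈ -1.0282)
21692/(-21729) + v(182, 89)/O = 21692/(-21729) + 0/(-39035/37964) = 21692*(-1/21729) + 0*(-37964/39035) = -21692/21729 + 0 = -21692/21729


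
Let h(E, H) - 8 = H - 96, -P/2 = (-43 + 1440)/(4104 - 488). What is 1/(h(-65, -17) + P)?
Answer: -1808/191237 ≈ -0.0094542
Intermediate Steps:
P = -1397/1808 (P = -2*(-43 + 1440)/(4104 - 488) = -2794/3616 = -2*1397/3616 = -1397/1808 ≈ -0.77268)
h(E, H) = -88 + H (h(E, H) = 8 + (H - 96) = 8 + (-96 + H) = -88 + H)
1/(h(-65, -17) + P) = 1/((-88 - 17) - 1397/1808) = 1/(-105 - 1397/1808) = 1/(-191237/1808) = -1808/191237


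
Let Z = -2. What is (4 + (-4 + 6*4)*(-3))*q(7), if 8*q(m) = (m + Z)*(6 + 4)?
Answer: -350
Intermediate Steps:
q(m) = -5/2 + 5*m/4 (q(m) = ((m - 2)*(6 + 4))/8 = ((-2 + m)*10)/8 = (-20 + 10*m)/8 = -5/2 + 5*m/4)
(4 + (-4 + 6*4)*(-3))*q(7) = (4 + (-4 + 6*4)*(-3))*(-5/2 + (5/4)*7) = (4 + (-4 + 24)*(-3))*(-5/2 + 35/4) = (4 + 20*(-3))*(25/4) = (4 - 60)*(25/4) = -56*25/4 = -350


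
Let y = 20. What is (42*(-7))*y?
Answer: -5880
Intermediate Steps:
(42*(-7))*y = (42*(-7))*20 = -294*20 = -5880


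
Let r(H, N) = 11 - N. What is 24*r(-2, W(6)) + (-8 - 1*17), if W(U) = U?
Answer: 95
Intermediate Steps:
24*r(-2, W(6)) + (-8 - 1*17) = 24*(11 - 1*6) + (-8 - 1*17) = 24*(11 - 6) + (-8 - 17) = 24*5 - 25 = 120 - 25 = 95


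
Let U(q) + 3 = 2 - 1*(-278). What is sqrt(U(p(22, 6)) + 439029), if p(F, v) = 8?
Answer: sqrt(439306) ≈ 662.80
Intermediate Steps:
U(q) = 277 (U(q) = -3 + (2 - 1*(-278)) = -3 + (2 + 278) = -3 + 280 = 277)
sqrt(U(p(22, 6)) + 439029) = sqrt(277 + 439029) = sqrt(439306)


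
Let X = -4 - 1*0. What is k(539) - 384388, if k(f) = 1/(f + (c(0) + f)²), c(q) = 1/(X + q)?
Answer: -1788422443796/4652649 ≈ -3.8439e+5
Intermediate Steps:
X = -4 (X = -4 + 0 = -4)
c(q) = 1/(-4 + q)
k(f) = 1/(f + (-¼ + f)²) (k(f) = 1/(f + (1/(-4 + 0) + f)²) = 1/(f + (1/(-4) + f)²) = 1/(f + (-¼ + f)²))
k(539) - 384388 = 16/((-1 + 4*539)² + 16*539) - 384388 = 16/((-1 + 2156)² + 8624) - 384388 = 16/(2155² + 8624) - 384388 = 16/(4644025 + 8624) - 384388 = 16/4652649 - 384388 = -1788422443796/4652649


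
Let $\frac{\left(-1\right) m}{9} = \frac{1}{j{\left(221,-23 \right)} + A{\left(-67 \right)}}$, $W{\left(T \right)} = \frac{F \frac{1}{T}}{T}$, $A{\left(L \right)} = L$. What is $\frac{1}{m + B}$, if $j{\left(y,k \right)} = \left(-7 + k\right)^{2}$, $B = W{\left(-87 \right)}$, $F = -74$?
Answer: $- \frac{6304977}{129763} \approx -48.588$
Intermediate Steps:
$W{\left(T \right)} = - \frac{74}{T^{2}}$ ($W{\left(T \right)} = \frac{\left(-74\right) \frac{1}{T}}{T} = - \frac{74}{T^{2}}$)
$B = - \frac{74}{7569} \approx -0.0097767$
$m = - \frac{9}{833}$ ($m = - \frac{9}{\left(-7 - 23\right)^{2} - 67} = - \frac{9}{\left(-30\right)^{2} - 67} = - \frac{9}{900 - 67} = - \frac{9}{833} \approx -0.010804$)
$\frac{1}{m + B} = \frac{1}{- \frac{9}{833} - \frac{74}{7569}} = \frac{1}{- \frac{129763}{6304977}} = - \frac{6304977}{129763}$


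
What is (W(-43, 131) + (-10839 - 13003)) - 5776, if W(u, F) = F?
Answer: -29487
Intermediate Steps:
(W(-43, 131) + (-10839 - 13003)) - 5776 = (131 + (-10839 - 13003)) - 5776 = (131 - 23842) - 5776 = -23711 - 5776 = -29487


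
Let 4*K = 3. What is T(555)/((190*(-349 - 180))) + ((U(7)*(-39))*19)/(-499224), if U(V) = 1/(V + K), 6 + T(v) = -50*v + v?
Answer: 8776230508/32405981905 ≈ 0.27082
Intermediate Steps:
T(v) = -6 - 49*v (T(v) = -6 + (-50*v + v) = -6 - 49*v)
K = ¾ (K = (¼)*3 = ¾ ≈ 0.75000)
U(V) = 1/(¾ + V) (U(V) = 1/(V + ¾) = 1/(¾ + V))
T(555)/((190*(-349 - 180))) + ((U(7)*(-39))*19)/(-499224) = (-6 - 49*555)/((190*(-349 - 180))) + (((4/(3 + 4*7))*(-39))*19)/(-499224) = (-6 - 27195)/((190*(-529))) + (((4/(3 + 28))*(-39))*19)*(-1/499224) = -27201/(-100510) + (((4/31)*(-39))*19)*(-1/499224) = -27201*(-1/100510) + (((4*(1/31))*(-39))*19)*(-1/499224) = 27201/100510 + (((4/31)*(-39))*19)*(-1/499224) = 27201/100510 - 156/31*19*(-1/499224) = 27201/100510 - 2964/31*(-1/499224) = 27201/100510 + 247/1289662 = 8776230508/32405981905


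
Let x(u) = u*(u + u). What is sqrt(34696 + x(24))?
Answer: 2*sqrt(8962) ≈ 189.34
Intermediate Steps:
x(u) = 2*u**2 (x(u) = u*(2*u) = 2*u**2)
sqrt(34696 + x(24)) = sqrt(34696 + 2*24**2) = sqrt(34696 + 2*576) = sqrt(34696 + 1152) = sqrt(35848) = 2*sqrt(8962)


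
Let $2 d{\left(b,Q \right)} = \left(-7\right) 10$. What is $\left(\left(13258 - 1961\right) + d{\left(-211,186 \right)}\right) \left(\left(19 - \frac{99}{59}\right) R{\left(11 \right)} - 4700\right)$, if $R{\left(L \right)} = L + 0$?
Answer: $- \frac{2996345196}{59} \approx -5.0786 \cdot 10^{7}$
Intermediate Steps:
$R{\left(L \right)} = L$
$d{\left(b,Q \right)} = -35$ ($d{\left(b,Q \right)} = \frac{\left(-7\right) 10}{2} = \frac{1}{2} \left(-70\right) = -35$)
$\left(\left(13258 - 1961\right) + d{\left(-211,186 \right)}\right) \left(\left(19 - \frac{99}{59}\right) R{\left(11 \right)} - 4700\right) = \left(\left(13258 - 1961\right) - 35\right) \left(\left(19 - \frac{99}{59}\right) 11 - 4700\right) = \left(11297 - 35\right) \left(\left(19 - \frac{99}{59}\right) 11 - 4700\right) = 11262 \left(\frac{1022}{59} \cdot 11 - 4700\right) = 11262 \left(\frac{11242}{59} - 4700\right) = 11262 \left(- \frac{266058}{59}\right) = - \frac{2996345196}{59}$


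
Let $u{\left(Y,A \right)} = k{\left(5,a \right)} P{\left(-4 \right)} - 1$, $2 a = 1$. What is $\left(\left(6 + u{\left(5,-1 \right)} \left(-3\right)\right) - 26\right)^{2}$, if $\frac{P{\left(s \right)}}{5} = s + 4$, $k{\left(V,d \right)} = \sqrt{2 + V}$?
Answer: $289$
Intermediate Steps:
$a = \frac{1}{2}$ ($a = \frac{1}{2} \cdot 1 = \frac{1}{2} \approx 0.5$)
$P{\left(s \right)} = 20 + 5 s$ ($P{\left(s \right)} = 5 \left(s + 4\right) = 5 \left(4 + s\right) = 20 + 5 s$)
$u{\left(Y,A \right)} = -1$ ($u{\left(Y,A \right)} = \sqrt{2 + 5} \left(20 + 5 \left(-4\right)\right) - 1 = \sqrt{7} \left(20 - 20\right) - 1 = \sqrt{7} \cdot 0 - 1 = 0 - 1 = -1$)
$\left(\left(6 + u{\left(5,-1 \right)} \left(-3\right)\right) - 26\right)^{2} = \left(\left(6 - -3\right) - 26\right)^{2} = \left(\left(6 + 3\right) - 26\right)^{2} = \left(9 - 26\right)^{2} = \left(-17\right)^{2} = 289$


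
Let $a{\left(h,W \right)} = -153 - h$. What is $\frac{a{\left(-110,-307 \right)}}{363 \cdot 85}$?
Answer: $- \frac{43}{30855} \approx -0.0013936$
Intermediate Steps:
$\frac{a{\left(-110,-307 \right)}}{363 \cdot 85} = \frac{-153 - -110}{363 \cdot 85} = \frac{-153 + 110}{30855} = \left(-43\right) \frac{1}{30855} = - \frac{43}{30855}$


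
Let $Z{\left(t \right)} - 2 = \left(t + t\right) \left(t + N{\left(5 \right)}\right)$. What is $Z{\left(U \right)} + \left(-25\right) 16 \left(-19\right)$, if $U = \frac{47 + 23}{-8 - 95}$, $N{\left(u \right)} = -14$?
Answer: $\frac{80861298}{10609} \approx 7622.0$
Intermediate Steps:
$U = - \frac{70}{103}$ ($U = \frac{70}{-103} = 70 \left(- \frac{1}{103}\right) = - \frac{70}{103} \approx -0.67961$)
$Z{\left(t \right)} = 2 + 2 t \left(-14 + t\right)$ ($Z{\left(t \right)} = 2 + \left(t + t\right) \left(t - 14\right) = 2 + 2 t \left(-14 + t\right)$)
$Z{\left(U \right)} + \left(-25\right) 16 \left(-19\right) = \left(2 - - \frac{1960}{103} + 2 \left(- \frac{70}{103}\right)^{2}\right) + \left(-25\right) 16 \left(-19\right) = \left(2 + \frac{1960}{103} + 2 \cdot \frac{4900}{10609}\right) - -7600 = \left(2 + \frac{1960}{103} + \frac{9800}{10609}\right) + 7600 = \frac{232898}{10609} + 7600 = \frac{80861298}{10609}$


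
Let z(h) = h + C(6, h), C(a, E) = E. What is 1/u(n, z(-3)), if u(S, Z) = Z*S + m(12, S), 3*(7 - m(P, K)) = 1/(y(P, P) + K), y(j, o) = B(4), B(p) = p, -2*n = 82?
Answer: 111/28084 ≈ 0.0039524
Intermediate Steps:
n = -41 (n = -½*82 = -41)
y(j, o) = 4
z(h) = 2*h (z(h) = h + h = 2*h)
m(P, K) = 7 - 1/(3*(4 + K))
u(S, Z) = S*Z + (83 + 21*S)/(3*(4 + S)) (u(S, Z) = Z*S + (83 + 21*S)/(3*(4 + S)) = S*Z + (83 + 21*S)/(3*(4 + S)))
1/u(n, z(-3)) = 1/((83/3 + 7*(-41) - 41*2*(-3)*(4 - 41))/(4 - 41)) = 1/((83/3 - 287 - 41*(-6)*(-37))/(-37)) = 1/(-(83/3 - 287 - 9102)/37) = 1/(-1/37*(-28084/3)) = 1/(28084/111) = 111/28084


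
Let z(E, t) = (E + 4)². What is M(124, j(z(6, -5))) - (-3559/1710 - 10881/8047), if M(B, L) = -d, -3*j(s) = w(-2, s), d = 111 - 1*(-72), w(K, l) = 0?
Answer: -190069379/1058490 ≈ -179.57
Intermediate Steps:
d = 183 (d = 111 + 72 = 183)
z(E, t) = (4 + E)²
j(s) = 0 (j(s) = -⅓*0 = 0)
M(B, L) = -183 (M(B, L) = -1*183 = -183)
M(124, j(z(6, -5))) - (-3559/1710 - 10881/8047) = -183 - (-3559/1710 - 10881/8047) = -183 - (-3559*1/1710 - 10881*1/8047) = -183 - (-3559/1710 - 837/619) = -183 - 1*(-3634291/1058490) = -183 + 3634291/1058490 = -190069379/1058490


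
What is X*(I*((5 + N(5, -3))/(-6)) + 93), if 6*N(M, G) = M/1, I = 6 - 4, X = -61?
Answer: -99979/18 ≈ -5554.4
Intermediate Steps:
I = 2
N(M, G) = M/6 (N(M, G) = (M/1)/6 = (M*1)/6 = M/6)
X*(I*((5 + N(5, -3))/(-6)) + 93) = -61*(2*((5 + (⅙)*5)/(-6)) + 93) = -61*(2*((5 + ⅚)*(-⅙)) + 93) = -61*(2*((35/6)*(-⅙)) + 93) = -61*(2*(-35/36) + 93) = -61*(-35/18 + 93) = -61*1639/18 = -99979/18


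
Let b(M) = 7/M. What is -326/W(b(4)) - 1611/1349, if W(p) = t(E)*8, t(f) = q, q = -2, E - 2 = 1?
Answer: 206999/10792 ≈ 19.181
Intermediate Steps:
E = 3 (E = 2 + 1 = 3)
t(f) = -2
W(p) = -16 (W(p) = -2*8 = -16)
-326/W(b(4)) - 1611/1349 = -326/(-16) - 1611/1349 = -326*(-1/16) - 1611*1/1349 = 163/8 - 1611/1349 = 206999/10792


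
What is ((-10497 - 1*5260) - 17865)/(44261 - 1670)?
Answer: -33622/42591 ≈ -0.78942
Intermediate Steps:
((-10497 - 1*5260) - 17865)/(44261 - 1670) = ((-10497 - 5260) - 17865)/42591 = (-15757 - 17865)*(1/42591) = -33622*1/42591 = -33622/42591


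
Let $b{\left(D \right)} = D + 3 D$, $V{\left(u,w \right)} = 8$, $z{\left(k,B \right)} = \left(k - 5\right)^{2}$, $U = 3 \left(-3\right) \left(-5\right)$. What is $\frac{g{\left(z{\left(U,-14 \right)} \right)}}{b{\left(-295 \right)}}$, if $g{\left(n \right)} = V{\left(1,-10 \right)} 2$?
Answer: $- \frac{4}{295} \approx -0.013559$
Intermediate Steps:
$U = 45$ ($U = \left(-9\right) \left(-5\right) = 45$)
$z{\left(k,B \right)} = \left(-5 + k\right)^{2}$
$b{\left(D \right)} = 4 D$
$g{\left(n \right)} = 16$ ($g{\left(n \right)} = 8 \cdot 2 = 16$)
$\frac{g{\left(z{\left(U,-14 \right)} \right)}}{b{\left(-295 \right)}} = \frac{16}{4 \left(-295\right)} = \frac{16}{-1180} = 16 \left(- \frac{1}{1180}\right) = - \frac{4}{295}$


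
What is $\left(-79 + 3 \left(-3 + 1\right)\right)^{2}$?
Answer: $7225$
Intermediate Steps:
$\left(-79 + 3 \left(-3 + 1\right)\right)^{2} = \left(-79 + 3 \left(-2\right)\right)^{2} = \left(-79 - 6\right)^{2} = \left(-85\right)^{2} = 7225$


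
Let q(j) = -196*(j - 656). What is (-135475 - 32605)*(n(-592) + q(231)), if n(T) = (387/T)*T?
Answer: -14066110960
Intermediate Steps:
n(T) = 387
q(j) = 128576 - 196*j (q(j) = -196*(-656 + j) = 128576 - 196*j)
(-135475 - 32605)*(n(-592) + q(231)) = (-135475 - 32605)*(387 + (128576 - 196*231)) = -168080*(387 + (128576 - 45276)) = -168080*(387 + 83300) = -168080*83687 = -14066110960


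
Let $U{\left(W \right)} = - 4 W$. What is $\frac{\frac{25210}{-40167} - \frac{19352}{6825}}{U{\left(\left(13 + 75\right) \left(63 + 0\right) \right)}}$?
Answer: $\frac{158228339}{1013220608400} \approx 0.00015616$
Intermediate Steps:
$\frac{\frac{25210}{-40167} - \frac{19352}{6825}}{U{\left(\left(13 + 75\right) \left(63 + 0\right) \right)}} = \frac{\frac{25210}{-40167} - \frac{19352}{6825}}{\left(-4\right) \left(13 + 75\right) \left(63 + 0\right)} = \frac{25210 \left(- \frac{1}{40167}\right) - \frac{19352}{6825}}{\left(-4\right) 88 \cdot 63} = \frac{- \frac{25210}{40167} - \frac{19352}{6825}}{\left(-4\right) 5544} = - \frac{316456678}{91379925 \left(-22176\right)} = \left(- \frac{316456678}{91379925}\right) \left(- \frac{1}{22176}\right) = \frac{158228339}{1013220608400}$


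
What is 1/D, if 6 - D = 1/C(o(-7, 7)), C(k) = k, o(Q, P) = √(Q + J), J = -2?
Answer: 54/325 - 3*I/325 ≈ 0.16615 - 0.0092308*I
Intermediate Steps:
o(Q, P) = √(-2 + Q) (o(Q, P) = √(Q - 2) = √(-2 + Q))
D = 6 + I/3 (D = 6 - 1/(√(-2 - 7)) = 6 - 1/(√(-9)) = 6 - 1/(3*I) = 6 - (-1)*I/3 = 6 + I/3 ≈ 6.0 + 0.33333*I)
1/D = 1/(6 + I/3) = 9*(6 - I/3)/325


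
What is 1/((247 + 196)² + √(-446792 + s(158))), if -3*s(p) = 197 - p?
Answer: 196249/38514116806 - 3*I*√49645/38514116806 ≈ 5.0955e-6 - 1.7356e-8*I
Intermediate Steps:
s(p) = -197/3 + p/3 (s(p) = -(197 - p)/3 = -197/3 + p/3)
1/((247 + 196)² + √(-446792 + s(158))) = 1/((247 + 196)² + √(-446792 + (-197/3 + (⅓)*158))) = 1/(443² + √(-446792 + (-197/3 + 158/3))) = 1/(196249 + √(-446792 - 13)) = 1/(196249 + √(-446805)) = 1/(196249 + 3*I*√49645)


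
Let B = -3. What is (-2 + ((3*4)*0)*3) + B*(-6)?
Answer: 16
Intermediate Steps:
(-2 + ((3*4)*0)*3) + B*(-6) = (-2 + ((3*4)*0)*3) - 3*(-6) = (-2 + (12*0)*3) + 18 = (-2 + 0*3) + 18 = (-2 + 0) + 18 = -2 + 18 = 16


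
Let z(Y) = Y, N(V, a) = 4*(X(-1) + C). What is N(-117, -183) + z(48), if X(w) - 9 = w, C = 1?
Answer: 84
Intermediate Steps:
X(w) = 9 + w
N(V, a) = 36 (N(V, a) = 4*((9 - 1) + 1) = 4*(8 + 1) = 4*9 = 36)
N(-117, -183) + z(48) = 36 + 48 = 84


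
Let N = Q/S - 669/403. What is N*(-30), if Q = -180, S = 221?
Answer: 508590/6851 ≈ 74.236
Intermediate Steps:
N = -16953/6851 (N = -180/221 - 669/403 = -16953/6851 ≈ -2.4745)
N*(-30) = -16953/6851*(-30) = 508590/6851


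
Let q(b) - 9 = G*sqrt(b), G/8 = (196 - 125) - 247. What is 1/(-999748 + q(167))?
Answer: -999739/999146996633 + 1408*sqrt(167)/999146996633 ≈ -9.8238e-7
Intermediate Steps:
G = -1408 (G = 8*((196 - 125) - 247) = 8*(71 - 247) = 8*(-176) = -1408)
q(b) = 9 - 1408*sqrt(b)
1/(-999748 + q(167)) = 1/(-999748 + (9 - 1408*sqrt(167))) = 1/(-999739 - 1408*sqrt(167))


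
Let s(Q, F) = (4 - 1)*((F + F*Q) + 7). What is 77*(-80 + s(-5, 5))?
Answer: -9163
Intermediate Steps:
s(Q, F) = 21 + 3*F + 3*F*Q (s(Q, F) = 3*(7 + F + F*Q) = 21 + 3*F + 3*F*Q)
77*(-80 + s(-5, 5)) = 77*(-80 + (21 + 3*5 + 3*5*(-5))) = 77*(-80 + (21 + 15 - 75)) = 77*(-80 - 39) = 77*(-119) = -9163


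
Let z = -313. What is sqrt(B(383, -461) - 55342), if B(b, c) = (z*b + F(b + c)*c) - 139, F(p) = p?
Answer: I*sqrt(139402) ≈ 373.37*I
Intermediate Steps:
B(b, c) = -139 - 313*b + c*(b + c) (B(b, c) = (-313*b + (b + c)*c) - 139 = (-313*b + c*(b + c)) - 139 = -139 - 313*b + c*(b + c))
sqrt(B(383, -461) - 55342) = sqrt((-139 - 313*383 - 461*(383 - 461)) - 55342) = sqrt((-139 - 119879 - 461*(-78)) - 55342) = sqrt((-139 - 119879 + 35958) - 55342) = sqrt(-84060 - 55342) = sqrt(-139402) = I*sqrt(139402)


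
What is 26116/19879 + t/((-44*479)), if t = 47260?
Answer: -97265181/104742451 ≈ -0.92861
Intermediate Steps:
26116/19879 + t/((-44*479)) = 26116/19879 + 47260/((-44*479)) = 26116*(1/19879) + 47260/(-21076) = 26116/19879 + 47260*(-1/21076) = 26116/19879 - 11815/5269 = -97265181/104742451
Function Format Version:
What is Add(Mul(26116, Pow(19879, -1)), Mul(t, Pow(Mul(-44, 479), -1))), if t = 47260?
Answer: Rational(-97265181, 104742451) ≈ -0.92861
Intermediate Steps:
Add(Mul(26116, Pow(19879, -1)), Mul(t, Pow(Mul(-44, 479), -1))) = Add(Mul(26116, Pow(19879, -1)), Mul(47260, Pow(Mul(-44, 479), -1))) = Add(Mul(26116, Rational(1, 19879)), Mul(47260, Pow(-21076, -1))) = Add(Rational(26116, 19879), Mul(47260, Rational(-1, 21076))) = Add(Rational(26116, 19879), Rational(-11815, 5269)) = Rational(-97265181, 104742451)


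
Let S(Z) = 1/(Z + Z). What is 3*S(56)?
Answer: 3/112 ≈ 0.026786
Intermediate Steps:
S(Z) = 1/(2*Z)
3*S(56) = 3*((½)/56) = 3*((½)*(1/56)) = 3*(1/112) = 3/112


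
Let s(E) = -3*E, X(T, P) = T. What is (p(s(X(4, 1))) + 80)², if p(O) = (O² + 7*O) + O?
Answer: 16384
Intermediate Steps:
p(O) = O² + 8*O
(p(s(X(4, 1))) + 80)² = ((-3*4)*(8 - 3*4) + 80)² = (-12*(8 - 12) + 80)² = (-12*(-4) + 80)² = (48 + 80)² = 128² = 16384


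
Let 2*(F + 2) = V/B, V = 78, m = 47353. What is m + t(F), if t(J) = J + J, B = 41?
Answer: 1941387/41 ≈ 47351.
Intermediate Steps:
F = -43/41 (F = -2 + (78/41)/2 = -2 + (78*(1/41))/2 = -2 + (1/2)*(78/41) = -2 + 39/41 = -43/41 ≈ -1.0488)
t(J) = 2*J
m + t(F) = 47353 + 2*(-43/41) = 47353 - 86/41 = 1941387/41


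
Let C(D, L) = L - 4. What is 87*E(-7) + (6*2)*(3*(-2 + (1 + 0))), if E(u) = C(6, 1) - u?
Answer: 312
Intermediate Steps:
C(D, L) = -4 + L
E(u) = -3 - u (E(u) = (-4 + 1) - u = -3 - u)
87*E(-7) + (6*2)*(3*(-2 + (1 + 0))) = 87*(-3 - 1*(-7)) + (6*2)*(3*(-2 + (1 + 0))) = 87*(-3 + 7) + 12*(3*(-2 + 1)) = 87*4 + 12*(3*(-1)) = 348 + 12*(-3) = 348 - 36 = 312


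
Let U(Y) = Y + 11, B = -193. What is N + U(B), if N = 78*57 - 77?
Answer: 4187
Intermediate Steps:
U(Y) = 11 + Y
N = 4369 (N = 4446 - 77 = 4369)
N + U(B) = 4369 + (11 - 193) = 4369 - 182 = 4187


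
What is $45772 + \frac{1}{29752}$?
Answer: $\frac{1361808545}{29752} \approx 45772.0$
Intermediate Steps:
$45772 + \frac{1}{29752} = \frac{1361808545}{29752}$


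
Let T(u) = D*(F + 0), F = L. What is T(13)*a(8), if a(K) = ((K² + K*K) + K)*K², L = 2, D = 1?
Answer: 17408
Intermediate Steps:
F = 2
a(K) = K²*(K + 2*K²) (a(K) = ((K² + K²) + K)*K² = (2*K² + K)*K² = (K + 2*K²)*K² = K²*(K + 2*K²))
T(u) = 2 (T(u) = 1*(2 + 0) = 1*2 = 2)
T(13)*a(8) = 2*(8³*(1 + 2*8)) = 2*(512*(1 + 16)) = 2*(512*17) = 2*8704 = 17408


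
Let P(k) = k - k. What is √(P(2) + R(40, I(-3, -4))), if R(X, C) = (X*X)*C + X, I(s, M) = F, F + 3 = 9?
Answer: 2*√2410 ≈ 98.183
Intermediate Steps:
F = 6 (F = -3 + 9 = 6)
I(s, M) = 6
R(X, C) = X + C*X² (R(X, C) = X²*C + X = C*X² + X = X + C*X²)
P(k) = 0
√(P(2) + R(40, I(-3, -4))) = √(0 + 40*(1 + 6*40)) = √(0 + 40*(1 + 240)) = √(0 + 40*241) = √(0 + 9640) = √9640 = 2*√2410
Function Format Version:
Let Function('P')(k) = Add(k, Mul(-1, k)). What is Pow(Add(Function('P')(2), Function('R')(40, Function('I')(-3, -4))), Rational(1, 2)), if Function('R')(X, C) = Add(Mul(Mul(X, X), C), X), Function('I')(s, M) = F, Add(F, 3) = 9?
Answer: Mul(2, Pow(2410, Rational(1, 2))) ≈ 98.183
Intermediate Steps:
F = 6 (F = Add(-3, 9) = 6)
Function('I')(s, M) = 6
Function('R')(X, C) = Add(X, Mul(C, Pow(X, 2))) (Function('R')(X, C) = Add(Mul(Pow(X, 2), C), X) = Add(Mul(C, Pow(X, 2)), X) = Add(X, Mul(C, Pow(X, 2))))
Function('P')(k) = 0
Pow(Add(Function('P')(2), Function('R')(40, Function('I')(-3, -4))), Rational(1, 2)) = Pow(Add(0, Mul(40, Add(1, Mul(6, 40)))), Rational(1, 2)) = Pow(Add(0, Mul(40, Add(1, 240))), Rational(1, 2)) = Pow(Add(0, Mul(40, 241)), Rational(1, 2)) = Pow(Add(0, 9640), Rational(1, 2)) = Pow(9640, Rational(1, 2)) = Mul(2, Pow(2410, Rational(1, 2)))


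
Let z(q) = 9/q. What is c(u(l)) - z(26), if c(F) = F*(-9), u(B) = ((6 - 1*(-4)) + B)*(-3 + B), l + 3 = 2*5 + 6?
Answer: -53829/26 ≈ -2070.3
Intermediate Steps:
l = 13 (l = -3 + (2*5 + 6) = -3 + (10 + 6) = -3 + 16 = 13)
u(B) = (-3 + B)*(10 + B) (u(B) = ((6 + 4) + B)*(-3 + B) = (10 + B)*(-3 + B) = (-3 + B)*(10 + B))
c(F) = -9*F
c(u(l)) - z(26) = -9*(-30 + 13² + 7*13) - 9/26 = -9*(-30 + 169 + 91) - 9/26 = -9*230 - 1*9/26 = -2070 - 9/26 = -53829/26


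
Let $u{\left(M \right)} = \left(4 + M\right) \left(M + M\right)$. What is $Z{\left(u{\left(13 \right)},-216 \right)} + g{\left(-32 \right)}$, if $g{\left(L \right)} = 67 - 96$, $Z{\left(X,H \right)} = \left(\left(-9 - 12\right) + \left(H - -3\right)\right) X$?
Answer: $-103457$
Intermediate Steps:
$u{\left(M \right)} = 2 M \left(4 + M\right)$ ($u{\left(M \right)} = \left(4 + M\right) 2 M = 2 M \left(4 + M\right)$)
$Z{\left(X,H \right)} = X \left(-18 + H\right)$ ($Z{\left(X,H \right)} = \left(-21 + \left(H + 3\right)\right) X = \left(-21 + \left(3 + H\right)\right) X = \left(-18 + H\right) X = X \left(-18 + H\right)$)
$g{\left(L \right)} = -29$ ($g{\left(L \right)} = 67 - 96 = -29$)
$Z{\left(u{\left(13 \right)},-216 \right)} + g{\left(-32 \right)} = 2 \cdot 13 \left(4 + 13\right) \left(-18 - 216\right) - 29 = 2 \cdot 13 \cdot 17 \left(-234\right) - 29 = 442 \left(-234\right) - 29 = -103428 - 29 = -103457$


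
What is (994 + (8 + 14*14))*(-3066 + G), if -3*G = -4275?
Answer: -1965918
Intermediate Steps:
G = 1425 (G = -⅓*(-4275) = 1425)
(994 + (8 + 14*14))*(-3066 + G) = (994 + (8 + 14*14))*(-3066 + 1425) = (994 + (8 + 196))*(-1641) = (994 + 204)*(-1641) = 1198*(-1641) = -1965918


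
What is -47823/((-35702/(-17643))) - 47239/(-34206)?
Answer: -7214831146039/305305653 ≈ -23632.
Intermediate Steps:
-47823/((-35702/(-17643))) - 47239/(-34206) = -47823/((-35702*(-1/17643))) - 47239*(-1/34206) = -47823/35702/17643 + 47239/34206 = -47823*17643/35702 + 47239/34206 = -843741189/35702 + 47239/34206 = -7214831146039/305305653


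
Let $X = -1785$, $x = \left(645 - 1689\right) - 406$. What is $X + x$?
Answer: $-3235$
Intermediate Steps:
$x = -1450$ ($x = -1044 - 406 = -1450$)
$X + x = -1785 - 1450 = -3235$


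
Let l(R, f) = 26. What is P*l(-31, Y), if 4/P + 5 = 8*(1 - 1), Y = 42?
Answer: -104/5 ≈ -20.800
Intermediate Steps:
P = -4/5 (P = 4/(-5 + 8*(1 - 1)) = 4/(-5 + 8*0) = 4/(-5 + 0) = 4/(-5) = 4*(-1/5) = -4/5 ≈ -0.80000)
P*l(-31, Y) = -4/5*26 = -104/5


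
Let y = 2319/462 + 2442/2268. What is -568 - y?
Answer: -1193546/2079 ≈ -574.10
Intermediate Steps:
y = 12674/2079 (y = 2319*(1/462) + 2442*(1/2268) = 773/154 + 407/378 = 12674/2079 ≈ 6.0962)
-568 - y = -568 - 1*12674/2079 = -568 - 12674/2079 = -1193546/2079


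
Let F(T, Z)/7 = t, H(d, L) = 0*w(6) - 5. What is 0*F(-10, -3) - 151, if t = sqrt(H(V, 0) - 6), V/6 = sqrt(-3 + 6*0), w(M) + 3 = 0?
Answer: -151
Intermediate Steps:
w(M) = -3 (w(M) = -3 + 0 = -3)
V = 6*I*sqrt(3) (V = 6*sqrt(-3 + 6*0) = 6*sqrt(-3 + 0) = 6*sqrt(-3) = 6*(I*sqrt(3)) = 6*I*sqrt(3) ≈ 10.392*I)
H(d, L) = -5 (H(d, L) = 0*(-3) - 5 = 0 - 5 = -5)
t = I*sqrt(11) (t = sqrt(-5 - 6) = sqrt(-11) = I*sqrt(11) ≈ 3.3166*I)
F(T, Z) = 7*I*sqrt(11) (F(T, Z) = 7*(I*sqrt(11)) = 7*I*sqrt(11))
0*F(-10, -3) - 151 = 0*(7*I*sqrt(11)) - 151 = 0 - 151 = -151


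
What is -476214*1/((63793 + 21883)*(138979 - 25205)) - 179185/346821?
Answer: -873403502419067/1690353743104452 ≈ -0.51670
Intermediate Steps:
-476214*1/((63793 + 21883)*(138979 - 25205)) - 179185/346821 = -476214/(85676*113774) - 179185*1/346821 = -476214/9747701224 - 179185/346821 = -476214*1/9747701224 - 179185/346821 = -238107/4873850612 - 179185/346821 = -873403502419067/1690353743104452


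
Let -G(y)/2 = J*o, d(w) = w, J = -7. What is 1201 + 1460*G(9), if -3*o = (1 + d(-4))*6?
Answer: 123841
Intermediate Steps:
o = 6 (o = -(1 - 4)*6/3 = -(-1)*6 = -⅓*(-18) = 6)
G(y) = 84 (G(y) = -(-14)*6 = -2*(-42) = 84)
1201 + 1460*G(9) = 1201 + 1460*84 = 1201 + 122640 = 123841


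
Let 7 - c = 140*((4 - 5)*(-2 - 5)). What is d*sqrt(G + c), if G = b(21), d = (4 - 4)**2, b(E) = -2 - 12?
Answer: 0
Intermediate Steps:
b(E) = -14
c = -973 (c = 7 - 140*(4 - 5)*(-2 - 5) = 7 - 140*(-1*(-7)) = 7 - 140*7 = 7 - 1*980 = 7 - 980 = -973)
d = 0 (d = 0**2 = 0)
G = -14
d*sqrt(G + c) = 0*sqrt(-14 - 973) = 0*sqrt(-987) = 0*(I*sqrt(987)) = 0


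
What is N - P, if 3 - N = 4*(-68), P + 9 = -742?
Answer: 1026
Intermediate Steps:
P = -751 (P = -9 - 742 = -751)
N = 275 (N = 3 - 4*(-68) = 3 - 1*(-272) = 3 + 272 = 275)
N - P = 275 - 1*(-751) = 275 + 751 = 1026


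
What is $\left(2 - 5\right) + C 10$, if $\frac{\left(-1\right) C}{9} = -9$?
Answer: $807$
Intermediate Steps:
$C = 81$ ($C = \left(-9\right) \left(-9\right) = 81$)
$\left(2 - 5\right) + C 10 = \left(2 - 5\right) + 81 \cdot 10 = -3 + 810 = 807$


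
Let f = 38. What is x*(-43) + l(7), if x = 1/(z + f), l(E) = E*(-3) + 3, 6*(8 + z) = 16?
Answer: -1893/98 ≈ -19.316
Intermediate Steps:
z = -16/3 (z = -8 + (⅙)*16 = -8 + 8/3 = -16/3 ≈ -5.3333)
l(E) = 3 - 3*E (l(E) = -3*E + 3 = 3 - 3*E)
x = 3/98 (x = 1/(-16/3 + 38) = 1/(98/3) = 3/98 ≈ 0.030612)
x*(-43) + l(7) = (3/98)*(-43) + (3 - 3*7) = -129/98 + (3 - 21) = -129/98 - 18 = -1893/98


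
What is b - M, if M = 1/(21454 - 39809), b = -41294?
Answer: -757951369/18355 ≈ -41294.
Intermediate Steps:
M = -1/18355 (M = 1/(-18355) = -1/18355 ≈ -5.4481e-5)
b - M = -41294 - 1*(-1/18355) = -41294 + 1/18355 = -757951369/18355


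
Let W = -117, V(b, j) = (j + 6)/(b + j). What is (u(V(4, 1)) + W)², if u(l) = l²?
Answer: 8271376/625 ≈ 13234.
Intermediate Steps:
V(b, j) = (6 + j)/(b + j)
(u(V(4, 1)) + W)² = (((6 + 1)/(4 + 1))² - 117)² = ((7/5)² - 117)² = (49/25 - 117)² = (-2876/25)² = 8271376/625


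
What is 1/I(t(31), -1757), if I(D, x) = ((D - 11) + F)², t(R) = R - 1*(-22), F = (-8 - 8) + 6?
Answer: 1/1024 ≈ 0.00097656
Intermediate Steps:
F = -10 (F = -16 + 6 = -10)
t(R) = 22 + R (t(R) = R + 22 = 22 + R)
I(D, x) = (-21 + D)² (I(D, x) = ((D - 11) - 10)² = ((-11 + D) - 10)² = (-21 + D)²)
1/I(t(31), -1757) = 1/((-21 + (22 + 31))²) = 1/((-21 + 53)²) = 1/(32²) = 1/1024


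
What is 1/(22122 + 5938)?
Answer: 1/28060 ≈ 3.5638e-5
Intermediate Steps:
1/(22122 + 5938) = 1/28060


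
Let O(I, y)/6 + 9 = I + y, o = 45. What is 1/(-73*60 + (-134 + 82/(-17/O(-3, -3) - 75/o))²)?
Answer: 17689/557662984 ≈ 3.1720e-5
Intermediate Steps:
O(I, y) = -54 + 6*I + 6*y (O(I, y) = -54 + 6*(I + y) = -54 + (6*I + 6*y) = -54 + 6*I + 6*y)
1/(-73*60 + (-134 + 82/(-17/O(-3, -3) - 75/o))²) = 1/(-73*60 + (-134 + 82/(-17/(-54 + 6*(-3) + 6*(-3)) - 75/45))²) = 1/(-4380 + (-134 + 82/(-17/(-54 - 18 - 18) - 75*1/45))²) = 1/(-4380 + (-134 + 82/(-17/(-90) - 5/3))²) = 1/(-4380 + (-134 + 82/(-17*(-1/90) - 5/3))²) = 1/(-4380 + (-134 + 82/(17/90 - 5/3))²) = 1/(-4380 + (-134 + 82/(-133/90))²) = 1/(-4380 + (-134 + 82*(-90/133))²) = 1/(-4380 + (-134 - 7380/133)²) = 1/(-4380 + (-25202/133)²) = 1/(-4380 + 635140804/17689) = 1/(557662984/17689) = 17689/557662984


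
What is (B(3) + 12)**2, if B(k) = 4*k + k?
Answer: 729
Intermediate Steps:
B(k) = 5*k
(B(3) + 12)**2 = (5*3 + 12)**2 = (15 + 12)**2 = 27**2 = 729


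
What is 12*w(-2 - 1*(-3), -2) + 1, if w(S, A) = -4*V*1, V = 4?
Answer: -191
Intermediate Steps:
w(S, A) = -16 (w(S, A) = -4*4*1 = -16*1 = -16)
12*w(-2 - 1*(-3), -2) + 1 = 12*(-16) + 1 = -192 + 1 = -191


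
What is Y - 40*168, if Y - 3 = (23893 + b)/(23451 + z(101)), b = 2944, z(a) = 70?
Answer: -157963720/23521 ≈ -6715.9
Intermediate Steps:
Y = 97400/23521 (Y = 3 + (23893 + 2944)/(23451 + 70) = 3 + 26837/23521 = 97400/23521 ≈ 4.1410)
Y - 40*168 = 97400/23521 - 40*168 = 97400/23521 - 6720 = -157963720/23521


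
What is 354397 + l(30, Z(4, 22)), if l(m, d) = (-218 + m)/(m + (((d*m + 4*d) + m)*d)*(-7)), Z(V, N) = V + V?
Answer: 2991465171/8441 ≈ 3.5440e+5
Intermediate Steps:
Z(V, N) = 2*V
l(m, d) = (-218 + m)/(m - 7*d*(m + 4*d + d*m)) (l(m, d) = (-218 + m)/(m + (((4*d + d*m) + m)*d)*(-7)) = (-218 + m)/(m + ((m + 4*d + d*m)*d)*(-7)) = (-218 + m)/(m + (d*(m + 4*d + d*m))*(-7)) = (-218 + m)/(m - 7*d*(m + 4*d + d*m)))
354397 + l(30, Z(4, 22)) = 354397 + (218 - 1*30)/(-1*30 + 28*(2*4)² + 7*(2*4)*30 + 7*30*(2*4)²) = 354397 + (218 - 30)/(-30 + 28*8² + 7*8*30 + 7*30*8²) = 354397 + 188/(-30 + 28*64 + 1680 + 7*30*64) = 354397 + 188/(-30 + 1792 + 1680 + 13440) = 354397 + 188/16882 = 354397 + (1/16882)*188 = 354397 + 94/8441 = 2991465171/8441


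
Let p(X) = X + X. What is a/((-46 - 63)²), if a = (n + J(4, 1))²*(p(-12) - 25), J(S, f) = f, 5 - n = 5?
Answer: -49/11881 ≈ -0.0041242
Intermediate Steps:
n = 0 (n = 5 - 1*5 = 5 - 5 = 0)
p(X) = 2*X
a = -49 (a = (0 + 1)²*(2*(-12) - 25) = 1²*(-24 - 25) = 1*(-49) = -49)
a/((-46 - 63)²) = -49/(-46 - 63)² = -49/((-109)²) = -49/11881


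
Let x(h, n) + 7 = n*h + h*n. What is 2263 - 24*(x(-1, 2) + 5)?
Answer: 2407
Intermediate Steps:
x(h, n) = -7 + 2*h*n (x(h, n) = -7 + (n*h + h*n) = -7 + (h*n + h*n) = -7 + 2*h*n)
2263 - 24*(x(-1, 2) + 5) = 2263 - 24*((-7 + 2*(-1)*2) + 5) = 2263 - 24*((-7 - 4) + 5) = 2263 - 24*(-11 + 5) = 2263 - 24*(-6) = 2263 - 1*(-144) = 2263 + 144 = 2407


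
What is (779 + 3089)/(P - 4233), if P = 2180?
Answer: -3868/2053 ≈ -1.8841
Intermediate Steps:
(779 + 3089)/(P - 4233) = (779 + 3089)/(2180 - 4233) = 3868/(-2053) = 3868*(-1/2053) = -3868/2053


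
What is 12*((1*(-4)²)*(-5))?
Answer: -960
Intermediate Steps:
12*((1*(-4)²)*(-5)) = 12*((1*16)*(-5)) = 12*(16*(-5)) = 12*(-80) = -960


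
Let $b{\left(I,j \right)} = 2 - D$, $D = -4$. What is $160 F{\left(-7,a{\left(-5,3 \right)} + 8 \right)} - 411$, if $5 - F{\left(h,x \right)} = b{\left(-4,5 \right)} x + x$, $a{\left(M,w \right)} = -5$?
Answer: $-2971$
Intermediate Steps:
$b{\left(I,j \right)} = 6$ ($b{\left(I,j \right)} = 2 - -4 = 2 + 4 = 6$)
$F{\left(h,x \right)} = 5 - 7 x$ ($F{\left(h,x \right)} = 5 - \left(6 x + x\right) = 5 - 7 x$)
$160 F{\left(-7,a{\left(-5,3 \right)} + 8 \right)} - 411 = 160 \left(5 - 7 \left(-5 + 8\right)\right) - 411 = 160 \left(5 - 21\right) - 411 = 160 \left(-16\right) - 411 = -2560 - 411 = -2971$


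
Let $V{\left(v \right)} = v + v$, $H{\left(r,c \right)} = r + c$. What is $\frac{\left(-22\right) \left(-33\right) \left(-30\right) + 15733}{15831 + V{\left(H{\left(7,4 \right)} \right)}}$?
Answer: $- \frac{6047}{15853} \approx -0.38144$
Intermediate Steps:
$H{\left(r,c \right)} = c + r$
$V{\left(v \right)} = 2 v$
$\frac{\left(-22\right) \left(-33\right) \left(-30\right) + 15733}{15831 + V{\left(H{\left(7,4 \right)} \right)}} = \frac{\left(-22\right) \left(-33\right) \left(-30\right) + 15733}{15831 + 2 \left(4 + 7\right)} = \frac{726 \left(-30\right) + 15733}{15831 + 2 \cdot 11} = \frac{-21780 + 15733}{15831 + 22} = - \frac{6047}{15853}$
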